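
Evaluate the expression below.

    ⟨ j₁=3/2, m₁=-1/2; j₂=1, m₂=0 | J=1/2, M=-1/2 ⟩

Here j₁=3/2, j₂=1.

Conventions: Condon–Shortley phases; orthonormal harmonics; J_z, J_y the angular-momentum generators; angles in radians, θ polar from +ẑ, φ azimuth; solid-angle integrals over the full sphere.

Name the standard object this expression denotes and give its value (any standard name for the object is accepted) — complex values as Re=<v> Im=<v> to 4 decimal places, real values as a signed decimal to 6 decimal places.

This is a Clebsch–Gordan (vector-coupling) coefficient.
j₁+j₂−J=2  J+j₁−j₂=1  J−j₁+j₂=0  j₁+j₂+J+1=4
(j₁±m₁, j₂±m₂, J±M) = (1,2,1,1,0,1)
P² = 1/3
sum k=1..1:
  [1] −1/1 = -1
S = -1
C² = P²·S² = 1/3 ; C = -0.577350

Clebsch–Gordan coefficient, −√(1/3) ≈ -0.577350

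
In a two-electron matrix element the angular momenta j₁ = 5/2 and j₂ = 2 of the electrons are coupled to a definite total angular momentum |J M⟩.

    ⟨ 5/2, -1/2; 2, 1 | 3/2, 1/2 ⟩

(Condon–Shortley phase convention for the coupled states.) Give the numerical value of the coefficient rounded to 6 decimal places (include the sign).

j₁+j₂−J=3  J+j₁−j₂=2  J−j₁+j₂=1  j₁+j₂+J+1=7
(j₁±m₁, j₂±m₂, J±M) = (2,3,3,1,2,1)
P² = 48/35
sum k=2..3:
  [2] +1/2 = 1/2
  [3] −1/12 = -1/12
S = 5/12
C² = P²·S² = 5/21 ; C = +0.487950

+0.487950  (= +√(5/21))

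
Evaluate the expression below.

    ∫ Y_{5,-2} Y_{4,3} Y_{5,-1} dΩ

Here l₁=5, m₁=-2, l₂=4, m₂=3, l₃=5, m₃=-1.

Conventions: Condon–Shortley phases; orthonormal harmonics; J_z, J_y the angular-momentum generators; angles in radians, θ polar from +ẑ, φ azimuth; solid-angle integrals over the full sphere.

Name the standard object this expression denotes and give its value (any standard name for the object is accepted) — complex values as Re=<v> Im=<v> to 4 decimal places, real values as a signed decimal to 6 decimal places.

This is a Gaunt coefficient — the integral of a triple product of spherical harmonics over the sphere.
m-sum 0 ✓  L=14 even ✓  1≤5≤9 ✓
Π(2lᵢ+1) = 11×9×11 = 1089
triangle coeff Δ(5,4,5) = 1/3153150
Σ_t [0,4]: t=0:+1/69120 t=1:−1/1728 t=2:+1/576 t=3:−1/1728 t=4:+1/69120 = 7/11520
(3j)²=2/143 [(5 4 5; 0 0 0)], sign=-1
Σ_t [3,4]: t=3:−1/6912 t=4:+1/5184 = 1/20736
(3j)²=5/2574 [(5 4 5; -2 3 -1)], sign=+1
⇒ 4πI² = 5/169
I = (-1)√(5/169/(4π)) = -0.04852178

Gaunt coefficient, -0.048522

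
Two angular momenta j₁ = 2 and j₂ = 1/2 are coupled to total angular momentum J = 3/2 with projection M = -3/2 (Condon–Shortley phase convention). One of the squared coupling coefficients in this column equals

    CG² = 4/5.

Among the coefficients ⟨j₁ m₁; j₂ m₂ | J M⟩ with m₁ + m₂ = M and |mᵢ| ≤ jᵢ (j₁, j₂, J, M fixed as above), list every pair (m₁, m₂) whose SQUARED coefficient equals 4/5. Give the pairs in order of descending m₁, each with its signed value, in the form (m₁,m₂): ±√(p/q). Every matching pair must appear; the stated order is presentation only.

(-2,1/2): −√(4/5)

Admissible pairs with m₁+m₂ = M = -3/2: (-2,1/2), (-1,-1/2)
  (m₁,m₂)=(-1,-1/2): CG² = 1/5, CG = +√(1/5)
  (m₁,m₂)=(-2,1/2): CG² = 4/5, CG = −√(4/5)   ← matches the target
Pairs with CG² = 4/5: (-2,1/2): −√(4/5)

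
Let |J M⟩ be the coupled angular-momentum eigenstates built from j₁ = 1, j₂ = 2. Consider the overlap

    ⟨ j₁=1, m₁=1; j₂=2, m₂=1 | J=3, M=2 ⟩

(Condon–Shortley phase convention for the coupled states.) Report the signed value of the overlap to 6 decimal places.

triangle: 0!×2!×4!/7! = 48/5040
(j±m)!: 2!×0!×3!×1!×5!×1! = 1440
prefactor² = (2J+1)×Δ×N² = 96
  k=0: +1/(0!×0!×0!×3!×2!×1!) = 1/12
Σ = 1/12  ⇒  CG² = 96×(1/12)² = 2/3
CG = +√(2/3) = +0.816497

+0.816497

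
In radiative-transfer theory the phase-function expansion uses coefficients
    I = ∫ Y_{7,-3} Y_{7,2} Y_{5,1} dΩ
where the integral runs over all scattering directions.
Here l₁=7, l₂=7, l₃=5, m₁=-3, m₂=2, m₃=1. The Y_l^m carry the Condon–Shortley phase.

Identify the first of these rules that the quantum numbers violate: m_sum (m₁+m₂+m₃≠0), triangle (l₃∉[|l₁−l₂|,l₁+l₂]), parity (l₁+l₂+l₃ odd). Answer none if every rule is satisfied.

parity

azimuthal sum: -3 + 2 + 1 = 0  ✓
0 ≤ 5 ≤ 14 (triangle on l)  ✓
L = 7 + 7 + 5 = 19 (odd)  ✗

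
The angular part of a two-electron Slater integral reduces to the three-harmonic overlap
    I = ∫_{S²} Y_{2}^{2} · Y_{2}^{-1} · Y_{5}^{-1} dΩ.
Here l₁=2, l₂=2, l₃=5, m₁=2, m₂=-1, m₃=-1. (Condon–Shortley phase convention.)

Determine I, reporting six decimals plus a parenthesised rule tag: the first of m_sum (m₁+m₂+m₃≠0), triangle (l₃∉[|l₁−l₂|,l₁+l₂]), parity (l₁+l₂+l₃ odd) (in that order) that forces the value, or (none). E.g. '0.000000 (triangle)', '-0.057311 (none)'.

triangle: need 0≤l₃≤4, have 5; I=0

0.000000 (triangle)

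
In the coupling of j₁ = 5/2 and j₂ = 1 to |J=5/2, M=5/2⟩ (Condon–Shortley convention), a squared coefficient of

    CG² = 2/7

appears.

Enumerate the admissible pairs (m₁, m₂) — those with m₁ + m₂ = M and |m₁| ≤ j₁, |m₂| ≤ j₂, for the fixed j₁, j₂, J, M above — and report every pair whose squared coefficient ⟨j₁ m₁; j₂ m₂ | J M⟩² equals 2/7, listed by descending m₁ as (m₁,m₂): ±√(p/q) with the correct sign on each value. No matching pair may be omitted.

Admissible pairs with m₁+m₂ = M = 5/2: (3/2,1), (5/2,0)
  (m₁,m₂)=(5/2,0): CG² = 5/7, CG = +√(5/7)
  (m₁,m₂)=(3/2,1): CG² = 2/7, CG = −√(2/7)   ← matches the target
Pairs with CG² = 2/7: (3/2,1): −√(2/7)

(3/2,1): −√(2/7)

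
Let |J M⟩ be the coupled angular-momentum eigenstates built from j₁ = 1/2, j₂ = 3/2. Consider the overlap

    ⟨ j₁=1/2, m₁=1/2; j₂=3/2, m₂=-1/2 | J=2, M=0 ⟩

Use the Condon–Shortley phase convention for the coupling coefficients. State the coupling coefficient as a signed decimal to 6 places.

+√(1/2) ≈ +0.707107

j₁+j₂−J=0  J+j₁−j₂=1  J−j₁+j₂=3  j₁+j₂+J+1=5
(j₁±m₁, j₂±m₂, J±M) = (1,0,1,2,2,2)
P² = 2
sum k=0..0:
  [0] +1/2 = 1/2
S = 1/2
C² = P²·S² = 1/2 ; C = +0.707107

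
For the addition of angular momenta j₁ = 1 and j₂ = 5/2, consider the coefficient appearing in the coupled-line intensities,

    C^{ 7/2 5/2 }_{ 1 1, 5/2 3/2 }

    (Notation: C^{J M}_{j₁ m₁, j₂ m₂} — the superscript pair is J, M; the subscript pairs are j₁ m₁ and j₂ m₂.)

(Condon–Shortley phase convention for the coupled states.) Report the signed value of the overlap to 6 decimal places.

triangle: 0!×2!×5!/8! = 240/40320
(j±m)!: 2!×0!×4!×1!×6!×1! = 34560
prefactor² = (2J+1)×Δ×N² = 11520/7
  k=0: +1/(0!×0!×0!×4!×2!×1!) = 1/48
Σ = 1/48  ⇒  CG² = 11520/7×(1/48)² = 5/7
CG = +√(5/7) = +0.845154

+√(5/7) ≈ +0.845154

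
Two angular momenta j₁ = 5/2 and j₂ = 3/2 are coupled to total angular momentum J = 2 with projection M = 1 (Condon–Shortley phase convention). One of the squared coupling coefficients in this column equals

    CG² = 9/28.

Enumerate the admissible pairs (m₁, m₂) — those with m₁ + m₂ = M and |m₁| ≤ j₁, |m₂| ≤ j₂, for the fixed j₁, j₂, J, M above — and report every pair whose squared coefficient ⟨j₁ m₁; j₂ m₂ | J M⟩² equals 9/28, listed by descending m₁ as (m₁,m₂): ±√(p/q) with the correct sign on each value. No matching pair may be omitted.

Admissible pairs with m₁+m₂ = M = 1: (-1/2,3/2), (1/2,1/2), (3/2,-1/2), (5/2,-3/2)
  (m₁,m₂)=(5/2,-3/2): CG² = 5/14, CG = +√(5/14)
  (m₁,m₂)=(3/2,-1/2): CG² = 1/42, CG = +√(1/42)
  (m₁,m₂)=(1/2,1/2): CG² = 25/84, CG = −√(25/84)
  (m₁,m₂)=(-1/2,3/2): CG² = 9/28, CG = +√(9/28)   ← matches the target
Pairs with CG² = 9/28: (-1/2,3/2): +√(9/28)

(-1/2,3/2): +√(9/28)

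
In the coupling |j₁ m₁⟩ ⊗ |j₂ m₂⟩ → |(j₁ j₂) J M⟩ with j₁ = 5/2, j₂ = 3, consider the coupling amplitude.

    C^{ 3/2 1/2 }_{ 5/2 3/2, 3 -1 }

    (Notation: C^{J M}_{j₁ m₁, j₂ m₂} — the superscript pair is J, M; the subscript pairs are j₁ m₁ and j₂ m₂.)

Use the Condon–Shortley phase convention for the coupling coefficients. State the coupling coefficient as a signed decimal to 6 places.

triangle: 4!×1!×2!/8! = 48/40320
(j±m)!: 4!×1!×2!×4!×2!×1! = 2304
prefactor² = (2J+1)×Δ×N² = 384/35
  k=0: +1/(0!×4!×1!×2!×0!×0!) = 1/48
  k=1: −1/(1!×3!×0!×1!×1!×1!) = -1/6
Σ = -7/48  ⇒  CG² = 384/35×(-7/48)² = 7/30
CG = −√(7/30) = -0.483046

−√(7/30) ≈ -0.483046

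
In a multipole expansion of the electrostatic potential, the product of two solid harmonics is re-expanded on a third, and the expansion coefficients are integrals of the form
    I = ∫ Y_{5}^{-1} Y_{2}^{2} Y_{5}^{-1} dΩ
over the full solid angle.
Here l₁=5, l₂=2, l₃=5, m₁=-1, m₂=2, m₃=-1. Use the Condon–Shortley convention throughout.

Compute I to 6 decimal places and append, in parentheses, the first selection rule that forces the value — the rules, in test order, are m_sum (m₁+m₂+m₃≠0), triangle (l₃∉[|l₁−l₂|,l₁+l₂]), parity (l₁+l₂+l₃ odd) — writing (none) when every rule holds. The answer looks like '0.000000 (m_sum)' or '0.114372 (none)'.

0.198089 (none)

m-sum 0 ✓  L=12 even ✓  3≤5≤7 ✓
Π(2lᵢ+1) = 11×5×11 = 605
triangle coeff Δ(5,2,5) = 1/38610
Σ_t [0,2]: t=0:+1/2880 t=1:−1/576 t=2:+1/2880 = -1/960
(3j)²=10/429 [(5 2 5; 0 0 0)], sign=+1
Σ_t [2,2]: t=2:+1/2304 = 1/2304
(3j)²=5/143 [(5 2 5; -1 2 -1)], sign=+1
⇒ 4πI² = 250/507
I = (+1)√(250/507/(4π)) = 0.19808933
No selection rule forces the value: the integral is nonzero (none).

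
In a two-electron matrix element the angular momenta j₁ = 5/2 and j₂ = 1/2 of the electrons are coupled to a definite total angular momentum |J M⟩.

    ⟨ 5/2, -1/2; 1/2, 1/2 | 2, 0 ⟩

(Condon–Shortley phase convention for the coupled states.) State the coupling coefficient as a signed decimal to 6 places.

-0.707107  (= −√(1/2))

triangle: 1!×4!×0!/6! = 24/720
(j±m)!: 2!×3!×1!×0!×2!×2! = 48
prefactor² = (2J+1)×Δ×N² = 8
  k=1: −1/(1!×0!×2!×0!×2!×0!) = -1/4
Σ = -1/4  ⇒  CG² = 8×(-1/4)² = 1/2
CG = −√(1/2) = -0.707107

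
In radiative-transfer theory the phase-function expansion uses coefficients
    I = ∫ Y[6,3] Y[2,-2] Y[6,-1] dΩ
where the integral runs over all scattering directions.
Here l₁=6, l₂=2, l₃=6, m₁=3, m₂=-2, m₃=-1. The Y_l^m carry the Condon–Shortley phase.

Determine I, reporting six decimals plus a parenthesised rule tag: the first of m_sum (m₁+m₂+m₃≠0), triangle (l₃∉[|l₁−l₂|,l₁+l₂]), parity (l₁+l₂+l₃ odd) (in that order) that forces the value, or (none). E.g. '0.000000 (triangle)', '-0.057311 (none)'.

m-sum 0 ✓  L=14 even ✓  4≤6≤8 ✓
Π(2lᵢ+1) = 13×5×13 = 845
triangle coeff Δ(6,2,6) = 1/90090
Σ_t [0,2]: t=0:+1/69120 t=1:−1/14400 t=2:+1/69120 = -7/172800
(3j)²=14/715 [(6 2 6; 0 0 0)], sign=-1
Σ_t [0,0]: t=0:+1/120960 = 1/120960
(3j)²=24/1001 [(6 2 6; 3 -2 -1)], sign=-1
⇒ 4πI² = 48/121
I = (+1)√(48/121/(4π)) = 0.17767364
No selection rule forces the value: the integral is nonzero (none).

0.177674 (none)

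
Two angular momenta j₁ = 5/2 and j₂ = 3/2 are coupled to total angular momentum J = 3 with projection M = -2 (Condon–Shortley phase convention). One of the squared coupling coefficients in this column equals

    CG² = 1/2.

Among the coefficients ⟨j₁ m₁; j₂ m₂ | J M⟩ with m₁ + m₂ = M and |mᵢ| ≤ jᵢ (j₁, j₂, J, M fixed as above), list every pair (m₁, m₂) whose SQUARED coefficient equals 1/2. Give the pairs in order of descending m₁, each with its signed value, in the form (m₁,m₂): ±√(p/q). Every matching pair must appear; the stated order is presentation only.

Admissible pairs with m₁+m₂ = M = -2: (-5/2,1/2), (-3/2,-1/2), (-1/2,-3/2)
  (m₁,m₂)=(-1/2,-3/2): CG² = 1/2, CG = +√(1/2)   ← matches the target
  (m₁,m₂)=(-3/2,-1/2): CG² = 1/12, CG = −√(1/12)
  (m₁,m₂)=(-5/2,1/2): CG² = 5/12, CG = −√(5/12)
Pairs with CG² = 1/2: (-1/2,-3/2): +√(1/2)

(-1/2,-3/2): +√(1/2)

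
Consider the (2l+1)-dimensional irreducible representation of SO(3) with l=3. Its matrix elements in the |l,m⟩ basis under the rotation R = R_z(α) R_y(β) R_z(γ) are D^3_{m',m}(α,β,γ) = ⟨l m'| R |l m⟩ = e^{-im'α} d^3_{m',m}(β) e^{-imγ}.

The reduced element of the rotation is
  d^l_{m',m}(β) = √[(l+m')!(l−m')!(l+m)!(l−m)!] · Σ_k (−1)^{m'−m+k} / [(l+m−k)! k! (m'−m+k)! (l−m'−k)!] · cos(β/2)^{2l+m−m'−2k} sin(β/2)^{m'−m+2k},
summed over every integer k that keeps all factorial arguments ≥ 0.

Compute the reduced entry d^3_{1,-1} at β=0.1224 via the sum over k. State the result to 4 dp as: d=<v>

d=0.0222

d^3_{1,-1}(β=0.1224) via the finite sum:
With c≡cos(β/2)=0.998128 and s≡sin(β/2)=0.061162, N=[24·2·2·24]^{1/2}=48.000000
Admissible k: 0..2 (factorial args all ≥0)
  k=0: (−1)^2·48.0000/(8)·0.9981^4·0.0612^2 = +0.022277
  k=1: (−1)^3·48.0000/(6)·0.9981^2·0.0612^4 = -0.000112
  k=2: (−1)^4·48.0000/(48)·0.9981^0·0.0612^6 = +0.000000
d^3_{1,-1}(0.1224) = +0.022277 -0.000112 +0.000000 = +0.022166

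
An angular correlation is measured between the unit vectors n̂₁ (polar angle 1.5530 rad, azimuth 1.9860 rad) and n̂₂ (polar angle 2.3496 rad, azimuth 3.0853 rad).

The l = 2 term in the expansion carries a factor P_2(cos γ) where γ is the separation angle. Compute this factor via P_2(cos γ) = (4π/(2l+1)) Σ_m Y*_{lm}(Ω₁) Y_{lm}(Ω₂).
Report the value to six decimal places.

-0.355159

Addition theorem: P_2(cos γ) = (4π/5) Σ_m Y*_{lm}(Ω₁) Y_{lm}(Ω₂), m = −2…2:
  [-2]  conj(Y_{2,-2})(Ω₁) = -0.260488-0.285060i ; Y_{2,-2}(Ω₂) = +0.194445+0.021985i ; Δ = -0.044384-0.061155i
  [-1]  conj(Y_{2,-1})(Ω₁) = -0.005545+0.012578i ; Y_{2,-1}(Ω₂) = +0.385629+0.021731i ; Δ = -0.002412+0.004730i
  [+0]  conj(Y_{2,0})(Ω₁) = -0.315092-0.000000i ; Y_{2,0}(Ω₂) = +0.151456+0.000000i ; Δ = -0.047723-0.000000i
  [+1]  conj(Y_{2,1})(Ω₁) = +0.005545+0.012578i ; Y_{2,1}(Ω₂) = -0.385629+0.021731i ; Δ = -0.002412-0.004730i
  [+2]  conj(Y_{2,2})(Ω₁) = -0.260488+0.285060i ; Y_{2,2}(Ω₂) = +0.194445-0.021985i ; Δ = -0.044384+0.061155i
Total Σ_m = -0.141313+0.000000i. Multiply by 2.513274: -0.355159+0.000000i. P_2(cos γ) = -0.355159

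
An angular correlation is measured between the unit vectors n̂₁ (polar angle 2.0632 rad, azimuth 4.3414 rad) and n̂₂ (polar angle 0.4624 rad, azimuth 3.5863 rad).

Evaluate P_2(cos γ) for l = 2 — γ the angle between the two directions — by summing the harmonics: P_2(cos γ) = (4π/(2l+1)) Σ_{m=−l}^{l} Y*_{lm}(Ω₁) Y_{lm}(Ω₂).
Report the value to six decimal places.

Summing Y*_{l m}(θ₁,φ₁)·Y_{l m}(θ₂,φ₂) over m ∈ [−2, 2]; prefactor 4π/(2·2+1) = 2.513274:
  term(m=-2) = (0.001396, 0.023014)   from Y*(Ω₁)=(-0.221101, 0.202688), Y(Ω₂)=(0.048418, -0.059705)
  term(m=-1) = (-0.072285, -0.068033)   from Y*(Ω₁)=(0.116676, 0.299936), Y(Ω₂)=(-0.278440, 0.132689)
  term(m=+0) = (-0.045989, -0.000000)   from Y*(Ω₁)=(-0.103933, -0.000000), Y(Ω₂)=(0.442492, 0.000000)
  term(m=+1) = (-0.072285, 0.068033)   from Y*(Ω₁)=(-0.116676, 0.299936), Y(Ω₂)=(0.278440, 0.132689)
  term(m=+2) = (0.001396, -0.023014)   from Y*(Ω₁)=(-0.221101, -0.202688), Y(Ω₂)=(0.048418, 0.059705)
Σ over m = (-0.187767, 0.000000); ×(4π/5) → (-0.471911, 0.000000). Real part: -0.471911

-0.471911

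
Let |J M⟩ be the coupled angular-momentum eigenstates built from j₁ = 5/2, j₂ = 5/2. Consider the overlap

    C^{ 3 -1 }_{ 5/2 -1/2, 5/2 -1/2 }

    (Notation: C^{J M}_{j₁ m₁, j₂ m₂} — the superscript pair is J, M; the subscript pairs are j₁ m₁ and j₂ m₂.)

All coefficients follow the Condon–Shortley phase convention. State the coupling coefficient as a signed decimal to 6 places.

-0.516398

j₁+j₂−J=2  J+j₁−j₂=3  J−j₁+j₂=3  j₁+j₂+J+1=9
(j₁±m₁, j₂±m₂, J±M) = (2,3,2,3,2,4)
P² = 48/5
sum k=0..2:
  [0] +1/24 = 1/24
  [1] −1/4 = -1/4
  [2] +1/24 = 1/24
S = -1/6
C² = P²·S² = 4/15 ; C = -0.516398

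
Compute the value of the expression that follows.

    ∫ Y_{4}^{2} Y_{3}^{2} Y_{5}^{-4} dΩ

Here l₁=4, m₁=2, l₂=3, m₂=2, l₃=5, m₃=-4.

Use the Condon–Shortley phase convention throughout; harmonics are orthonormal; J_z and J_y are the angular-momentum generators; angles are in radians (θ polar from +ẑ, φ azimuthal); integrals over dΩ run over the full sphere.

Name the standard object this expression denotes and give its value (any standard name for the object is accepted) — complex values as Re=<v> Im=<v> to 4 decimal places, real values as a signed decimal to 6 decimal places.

Gaunt coefficient, +0.143343

This is a Gaunt coefficient — the integral of a triple product of spherical harmonics over the sphere.
Checks pass: Σm=0; 12 even; l₃=5∈[1,7].
(2·4+1)(2·3+1)(2·5+1) = 693
Δ: 2! 6! 4! / 13! → 1/180180
sum: t=0:+1/576 t=1:−1/144 t=2:+1/576 = -1/288
3j²(4 3 5; 0 0 0) = Δ·Π!·Σ² = 20/1001  (sign +1)
sum: t=1:−1/2880 t=2:+1/8640 = -1/4320
3j²(4 3 5; 2 2 -4) = Δ·Π!·Σ² = 8/429  (sign +1)
combine: 4πI² = 693·20/1001·8/429 = 480/1859
take √, sign +1: I = 0.14334284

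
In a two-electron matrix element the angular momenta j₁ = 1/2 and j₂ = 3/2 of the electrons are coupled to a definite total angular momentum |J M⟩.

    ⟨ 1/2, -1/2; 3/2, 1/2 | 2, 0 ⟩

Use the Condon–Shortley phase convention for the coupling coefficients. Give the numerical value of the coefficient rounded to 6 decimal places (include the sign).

j₁+j₂−J=0  J+j₁−j₂=1  J−j₁+j₂=3  j₁+j₂+J+1=5
(j₁±m₁, j₂±m₂, J±M) = (0,1,2,1,2,2)
P² = 2
sum k=0..0:
  [0] +1/2 = 1/2
S = 1/2
C² = P²·S² = 1/2 ; C = +0.707107

+0.707107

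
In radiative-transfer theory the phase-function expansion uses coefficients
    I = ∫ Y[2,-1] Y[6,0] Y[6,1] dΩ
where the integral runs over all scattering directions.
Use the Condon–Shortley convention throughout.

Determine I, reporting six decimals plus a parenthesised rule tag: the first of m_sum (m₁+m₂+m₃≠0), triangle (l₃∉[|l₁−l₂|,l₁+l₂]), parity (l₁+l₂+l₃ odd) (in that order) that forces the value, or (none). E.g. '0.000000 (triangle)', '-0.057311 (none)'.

-0.030344 (none)

Checks pass: Σm=0; 14 even; l₃=6∈[4,8].
(2·2+1)(2·6+1)(2·6+1) = 845
Δ: 2! 2! 10! / 15! → 1/90090
sum: t=0:+1/69120 t=1:−1/14400 t=2:+1/69120 = -7/172800
3j²(2 6 6; 0 0 0) = Δ·Π!·Σ² = 14/715  (sign -1)
sum: t=1:−1/28800 t=2:+1/34560 = -1/172800
3j²(2 6 6; -1 0 1) = Δ·Π!·Σ² = 1/1430  (sign +1)
combine: 4πI² = 845·14/715·1/1430 = 7/605
take √, sign -1: I = -0.03034355
No selection rule forces the value: the integral is nonzero (none).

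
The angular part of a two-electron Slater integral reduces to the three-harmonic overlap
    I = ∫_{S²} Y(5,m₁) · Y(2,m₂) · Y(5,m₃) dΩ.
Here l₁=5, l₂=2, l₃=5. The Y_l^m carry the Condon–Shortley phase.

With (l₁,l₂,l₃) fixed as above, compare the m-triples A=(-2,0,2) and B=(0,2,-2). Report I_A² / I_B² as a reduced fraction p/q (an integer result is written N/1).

l's match ⇒ only the (l;m) 3-j factors differ between A and B.
A: triangle coeff Δ(5,2,5) = 1/38610; Σ_t [0,2]: t=0:+1/20160 t=1:−1/1440 t=2:+1/2880 = -1/3360; (3j)²=6/715 [(5 2 5; -2 0 2)], sign=+1
B: triangle coeff Δ(5,2,5) = 1/38610; Σ_t [2,2]: t=2:+1/2880 = 1/2880; (3j)²=14/429 [(5 2 5; 0 2 -2)], sign=-1
I_A²/I_B² = (6/715)/(14/429) = 9/35

9/35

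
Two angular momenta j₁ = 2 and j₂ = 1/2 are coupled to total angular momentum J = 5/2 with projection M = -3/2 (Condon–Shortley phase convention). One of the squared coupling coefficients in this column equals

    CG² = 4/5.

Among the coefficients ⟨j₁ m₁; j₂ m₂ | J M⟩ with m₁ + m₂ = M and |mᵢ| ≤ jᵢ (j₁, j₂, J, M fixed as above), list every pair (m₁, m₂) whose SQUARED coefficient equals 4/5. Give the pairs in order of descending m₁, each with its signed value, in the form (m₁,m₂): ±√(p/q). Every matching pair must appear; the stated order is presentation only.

Admissible pairs with m₁+m₂ = M = -3/2: (-2,1/2), (-1,-1/2)
  (m₁,m₂)=(-1,-1/2): CG² = 4/5, CG = +√(4/5)   ← matches the target
  (m₁,m₂)=(-2,1/2): CG² = 1/5, CG = +√(1/5)
Pairs with CG² = 4/5: (-1,-1/2): +√(4/5)

(-1,-1/2): +√(4/5)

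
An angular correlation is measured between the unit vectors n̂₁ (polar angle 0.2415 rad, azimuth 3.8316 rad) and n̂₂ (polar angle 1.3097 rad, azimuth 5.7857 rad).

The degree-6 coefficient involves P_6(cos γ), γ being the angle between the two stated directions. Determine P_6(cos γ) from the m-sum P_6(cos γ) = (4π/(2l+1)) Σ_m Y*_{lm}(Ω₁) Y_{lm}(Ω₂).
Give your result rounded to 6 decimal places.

-0.149524

Summing Y*_{l m}(θ₁,φ₁)·Y_{l m}(θ₂,φ₂) over m ∈ [−6, 6]; prefactor 4π/(2·6+1) = 0.966644:
  m=-6: (-0.00005 - 0.00008j) × (-0.38799 + 0.06129j) = 0.00002 + 0.00003j  (running Σ = 0.00002 + 0.00003j)
  m=-5: (0.00121 + 0.00039j) × (-0.28852 + 0.22124j) = -0.00043 + 0.00016j  (running Σ = -0.00041 + 0.00018j)
  m=-4: (-0.01015 + 0.00407j) × (0.03377 - 0.07580j) = -0.00003 + 0.00091j  (running Σ = -0.00045 + 0.00109j)
  m=-3: (0.03053 - 0.05599j) × (-0.02690 - 0.34268j) = -0.02001 - 0.00896j  (running Σ = -0.02045 - 0.00787j)
  m=-2: (0.04720 + 0.24441j) × (-0.00876 - 0.01349j) = 0.00288 - 0.00278j  (running Σ = -0.01757 - 0.01064j)
  m=-1: (-0.44631 - 0.36836j) × (0.28418 + 0.15432j) = -0.06999 - 0.17355j  (running Σ = -0.08755 - 0.18420j)
  m=0: (0.48213 + 0.00000j) × (0.04236 + 0.00000j) = 0.02043 + 0.00000j  (running Σ = -0.06713 - 0.18420j)
  m=1: (0.44631 - 0.36836j) × (-0.28418 + 0.15432j) = -0.06999 + 0.17355j  (running Σ = -0.13711 - 0.01064j)
  m=2: (0.04720 - 0.24441j) × (-0.00876 + 0.01349j) = 0.00288 + 0.00278j  (running Σ = -0.13423 - 0.00787j)
  m=3: (-0.03053 - 0.05599j) × (0.02690 - 0.34268j) = -0.02001 + 0.00896j  (running Σ = -0.15424 + 0.00109j)
  m=4: (-0.01015 - 0.00407j) × (0.03377 + 0.07580j) = -0.00003 - 0.00091j  (running Σ = -0.15427 + 0.00018j)
  m=5: (-0.00121 + 0.00039j) × (0.28852 + 0.22124j) = -0.00043 - 0.00016j  (running Σ = -0.15471 + 0.00003j)
  m=6: (-0.00005 + 0.00008j) × (-0.38799 - 0.06129j) = 0.00002 - 0.00003j  (running Σ = -0.15468 - 0.00000j)
Total Σ_m = -0.15468 - 0.00000j. Multiply by 0.966644: -0.14952 - 0.00000j. P_6(cos γ) = -0.149524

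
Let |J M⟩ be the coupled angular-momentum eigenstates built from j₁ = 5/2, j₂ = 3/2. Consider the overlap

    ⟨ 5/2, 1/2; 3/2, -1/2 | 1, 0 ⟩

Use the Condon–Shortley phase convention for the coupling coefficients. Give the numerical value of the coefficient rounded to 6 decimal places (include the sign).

-0.547723  (= −√(3/10))

j₁+j₂−J=3  J+j₁−j₂=2  J−j₁+j₂=0  j₁+j₂+J+1=6
(j₁±m₁, j₂±m₂, J±M) = (3,2,1,2,1,1)
P² = 6/5
sum k=1..1:
  [1] −1/2 = -1/2
S = -1/2
C² = P²·S² = 3/10 ; C = -0.547723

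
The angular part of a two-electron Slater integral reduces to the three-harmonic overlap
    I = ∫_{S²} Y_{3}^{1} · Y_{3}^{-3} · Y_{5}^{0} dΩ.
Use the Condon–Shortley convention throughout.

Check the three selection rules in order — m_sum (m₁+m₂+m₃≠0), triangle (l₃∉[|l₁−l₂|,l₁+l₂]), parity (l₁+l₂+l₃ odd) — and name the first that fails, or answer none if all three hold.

azimuthal sum: 1 − 3 + 0 = -2  ✗
0 ≤ 5 ≤ 6 (triangle on l)
L = 3 + 3 + 5 = 11 (odd)

m_sum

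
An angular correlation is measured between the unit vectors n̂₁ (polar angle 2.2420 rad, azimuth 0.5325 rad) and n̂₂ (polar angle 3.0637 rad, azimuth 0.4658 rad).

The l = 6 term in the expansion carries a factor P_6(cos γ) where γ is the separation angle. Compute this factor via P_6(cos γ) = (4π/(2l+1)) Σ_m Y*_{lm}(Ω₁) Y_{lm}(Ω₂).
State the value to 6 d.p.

-0.062789

Summing Y*_{l m}(θ₁,φ₁)·Y_{l m}(θ₂,φ₂) over m ∈ [−6, 6]; prefactor 4π/(2·6+1) = 0.966644:
  m=-6: (-0.111229-0.005946i) × (-0.000000-0.000000i) = +0.000000+0.000000i  (running Σ = +0.000000+0.000000i)
  m=-5: (+0.271953-0.141268i) × (+0.000003+0.000003i) = +0.000001+0.000000i  (running Σ = +0.000001+0.000000i)
  m=-4: (-0.231646+0.370136i) × (-0.000037-0.000124i) = +0.000055+0.000015i  (running Σ = +0.000056+0.000015i)
  m=-3: (+0.006517-0.244002i) × (-0.000419+0.002391i) = +0.000581+0.000118i  (running Σ = +0.000637+0.000133i)
  m=-2: (-0.099199-0.179107i) × (+0.018483-0.024866i) = -0.006287-0.000844i  (running Σ = -0.005650-0.000710i)
  m=-1: (+0.288105+0.169775i) × (-0.222252+0.111725i) = -0.083000-0.005544i  (running Σ = -0.088650-0.006255i)
  m=0: (+0.117846-0.000000i) × (+0.953320+0.000000i) = +0.112345+0.000000i  (running Σ = +0.023694-0.006255i)
  m=1: (-0.288105+0.169775i) × (+0.222252+0.111725i) = -0.083000+0.005544i  (running Σ = -0.059306-0.000710i)
  m=2: (-0.099199+0.179107i) × (+0.018483+0.024866i) = -0.006287+0.000844i  (running Σ = -0.065593+0.000133i)
  m=3: (-0.006517-0.244002i) × (+0.000419+0.002391i) = +0.000581-0.000118i  (running Σ = -0.065012+0.000015i)
  m=4: (-0.231646-0.370136i) × (-0.000037+0.000124i) = +0.000055-0.000015i  (running Σ = -0.064957+0.000000i)
  m=5: (-0.271953-0.141268i) × (-0.000003+0.000003i) = +0.000001-0.000000i  (running Σ = -0.064956+0.000000i)
  m=6: (-0.111229+0.005946i) × (-0.000000+0.000000i) = +0.000000-0.000000i  (running Σ = -0.064956-0.000000i)
Accumulated sum -0.064956-0.000000i; after 4π/(2l+1) scaling, -0.062789-0.000000i ⇒ P_6 = -0.062789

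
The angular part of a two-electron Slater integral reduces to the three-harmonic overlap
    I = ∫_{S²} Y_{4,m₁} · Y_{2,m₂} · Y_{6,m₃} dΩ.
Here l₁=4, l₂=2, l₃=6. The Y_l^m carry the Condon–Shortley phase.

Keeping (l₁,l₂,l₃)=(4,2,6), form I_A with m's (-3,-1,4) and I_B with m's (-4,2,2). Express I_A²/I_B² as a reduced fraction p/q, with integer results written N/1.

240/1

l's match ⇒ only the (l;m) 3-j factors differ between A and B.
A: triangle coeff Δ(4,2,6) = 1/6435; Σ_t [0,0]: t=0:+1/30240 = 1/30240; (3j)²=16/429 [(4 2 6; -3 -1 4)], sign=+1
B: triangle coeff Δ(4,2,6) = 1/6435; Σ_t [0,0]: t=0:+1/967680 = 1/967680; (3j)²=1/6435 [(4 2 6; -4 2 2)], sign=+1
I_A²/I_B² = (16/429)/(1/6435) = 240/1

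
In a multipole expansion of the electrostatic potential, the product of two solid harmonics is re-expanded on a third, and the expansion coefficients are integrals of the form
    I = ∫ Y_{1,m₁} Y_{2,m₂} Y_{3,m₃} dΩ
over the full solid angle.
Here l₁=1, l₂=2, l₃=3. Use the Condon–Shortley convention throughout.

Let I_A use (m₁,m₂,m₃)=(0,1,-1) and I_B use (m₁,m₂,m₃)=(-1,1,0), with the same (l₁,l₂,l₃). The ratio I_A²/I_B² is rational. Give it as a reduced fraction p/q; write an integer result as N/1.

8/3

Shared (l₁,l₂,l₃)=(1,2,3): N and (l;000)² cancel in I_A²/I_B².
A: Δ = 0!·2!·4!/7! = 1/105; Racah Σ t=0..0: t=0:+1/6 = 1/6; ⇒ 3j(1 2 3; 0 1 -1)² = 8/105, sgn +1
B: Δ = 0!·2!·4!/7! = 1/105; Racah Σ t=0..0: t=0:+1/12 = 1/12; ⇒ 3j(1 2 3; -1 1 0)² = 1/35, sgn -1
I_A²/I_B² = (8/105)/(1/35) = 8/3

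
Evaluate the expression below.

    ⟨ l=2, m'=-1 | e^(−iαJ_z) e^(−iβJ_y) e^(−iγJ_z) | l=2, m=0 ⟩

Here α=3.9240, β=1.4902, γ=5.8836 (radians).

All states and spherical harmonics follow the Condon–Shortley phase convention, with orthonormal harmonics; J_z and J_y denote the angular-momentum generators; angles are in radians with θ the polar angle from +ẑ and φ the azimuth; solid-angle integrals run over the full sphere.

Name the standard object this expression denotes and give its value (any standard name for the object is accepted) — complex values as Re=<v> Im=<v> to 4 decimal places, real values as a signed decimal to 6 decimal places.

Wigner D-matrix element, Re=-0.0697 Im=-0.0693

This is a Wigner D-matrix element — the rotation-matrix element ⟨l m'| R(α,β,γ) |l m⟩ in the angular-momentum basis.
D^2_{-1,0}(3.9240,1.4902,5.8836) = e^{-i·-1·3.9240}·d^2_{-1,0}(1.4902)·e^{-i·0·5.8836}. Compute d first:
Half-angle: c=0.735020, s=0.678045. N=√(1·6·2·2)=4.898979
k: max(0,(0)−(-1))=1 … min(2+(0),2−(-1))=2
  k=1: (−1)^0·4.8990/(2)·0.7350^3·0.6780^1 = +0.659526
  k=2: (−1)^1·4.8990/(2)·0.7350^1·0.6780^3 = -0.561243
d^2_{-1,0}(1.4902) = +0.659526 -0.561243 = +0.098283
Attach z-rotation phases: D = e^{-i(-1)(3.9240)}·(+0.098283)·e^{-i(0)(5.8836)} = -0.069704-0.069288i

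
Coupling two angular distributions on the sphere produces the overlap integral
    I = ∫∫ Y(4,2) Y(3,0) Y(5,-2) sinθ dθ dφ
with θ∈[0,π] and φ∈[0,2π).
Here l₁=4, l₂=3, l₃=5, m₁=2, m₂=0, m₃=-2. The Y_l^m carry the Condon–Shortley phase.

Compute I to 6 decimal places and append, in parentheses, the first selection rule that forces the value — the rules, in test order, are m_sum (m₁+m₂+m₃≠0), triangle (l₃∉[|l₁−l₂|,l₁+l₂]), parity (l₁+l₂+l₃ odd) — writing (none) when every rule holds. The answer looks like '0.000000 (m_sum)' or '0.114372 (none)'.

0.022664 (none)

Checks pass: Σm=0; 12 even; l₃=5∈[1,7].
(2·4+1)(2·3+1)(2·5+1) = 693
Δ: 2! 6! 4! / 13! → 1/180180
sum: t=0:+1/576 t=1:−1/144 t=2:+1/576 = -1/288
3j²(4 3 5; 0 0 0) = Δ·Π!·Σ² = 20/1001  (sign +1)
sum: t=0:+1/576 t=1:−1/480 t=2:+1/8640 = -1/4320
3j²(4 3 5; 2 0 -2) = Δ·Π!·Σ² = 1/2145  (sign +1)
combine: 4πI² = 693·20/1001·1/2145 = 12/1859
take √, sign +1: I = 0.02266449
No selection rule forces the value: the integral is nonzero (none).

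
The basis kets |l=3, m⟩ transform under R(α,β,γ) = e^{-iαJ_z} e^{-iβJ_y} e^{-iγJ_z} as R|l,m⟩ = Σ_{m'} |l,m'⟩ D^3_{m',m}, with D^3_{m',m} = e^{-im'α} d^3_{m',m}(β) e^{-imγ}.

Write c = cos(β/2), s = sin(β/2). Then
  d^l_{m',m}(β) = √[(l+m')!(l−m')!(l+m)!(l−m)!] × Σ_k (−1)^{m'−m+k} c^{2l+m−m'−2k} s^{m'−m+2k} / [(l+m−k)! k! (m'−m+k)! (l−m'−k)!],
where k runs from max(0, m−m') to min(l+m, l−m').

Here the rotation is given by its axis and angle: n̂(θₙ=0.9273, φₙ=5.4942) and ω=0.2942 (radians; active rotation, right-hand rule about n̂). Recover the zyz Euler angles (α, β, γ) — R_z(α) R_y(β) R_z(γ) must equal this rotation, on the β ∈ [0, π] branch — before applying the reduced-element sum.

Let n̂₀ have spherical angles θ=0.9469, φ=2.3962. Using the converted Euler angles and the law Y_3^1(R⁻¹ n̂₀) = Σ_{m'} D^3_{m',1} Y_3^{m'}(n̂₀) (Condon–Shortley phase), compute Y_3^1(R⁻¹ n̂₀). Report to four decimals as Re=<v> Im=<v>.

Re=0.0706 Im=-0.1341

Axis–angle → zyz. n̂ = (sinθₙcosφₙ, sinθₙsinφₙ, cosθₙ) = (+0.563655, -0.567713, +0.599996), ω = 0.2942.
R = I cosω + sinω [n̂]ₓ + (1−cosω) n̂n̂ᵀ gives
  R = [+0.970685, -0.187732, -0.150092; +0.160235, +0.970882, -0.178081; +0.179153, +0.148810, +0.972502]
β = atan2(√(R₁₃²+R₂₃²), R₃₃) = 0.235054; α = atan2(R₂₃, R₁₃) mod 2π = 4.012072; γ = atan2(R₃₂, −R₃₁) mod 2π = 2.448450
Need the full column D^3_{m',1} for m'=−3..3 at α=4.0121, β=0.2351, γ=2.4485.
cos(β/2)=0.993102, sin(β/2)=0.117256
d^3_{-3,1}: single k=4 term ⇒ +0.000722;  D = -0.000713-0.000117i
d^3_{-2,1}: k∈[3..4] ⇒ +0.009987 -0.000070 = +0.009917;  D = +0.007537-0.006445i
d^3_{-1,1}: k∈[2..4] ⇒ +0.080242 -0.001492 +0.000003 = +0.078753;  D = +0.000565+0.078751i
d^3_{0,1}: k∈[1..3] ⇒ +0.392370 -0.016410 +0.000076 = +0.376037;  D = -0.289263-0.240272i
d^3_{1,1}: k∈[0..2] ⇒ +0.959317 -0.106989 +0.001119 = +0.853447;  D = +0.840062-0.150556i
d^3_{2,1}: k∈[0..1] ⇒ -0.358183 +0.009987 = -0.348197;  D = +0.173912-0.301655i
d^3_{3,1}: single k=0 term ⇒ +0.051796;  D = -0.017639-0.048700i
Y_3^{m'}(θ=0.9469,φ=2.3962) and Σ D·Y over m':
  (-0.0007-0.0001i)·(+0.1377-0.1755i)  (+0.0075-0.0064i)·(+0.0314+0.3920i)  (+0.0006+0.0788i)·(-0.1362-0.1257i)  (-0.2893-0.2403i)·(-0.2820+0.0000i)  (+0.8401-0.1506i)·(+0.1362-0.1257i)  (+0.1739-0.3017i)·(+0.0314-0.3920i)  (-0.0176-0.0487i)·(-0.1377-0.1755i)
Y_3^1(R⁻¹ n̂) = +0.070598-0.134114i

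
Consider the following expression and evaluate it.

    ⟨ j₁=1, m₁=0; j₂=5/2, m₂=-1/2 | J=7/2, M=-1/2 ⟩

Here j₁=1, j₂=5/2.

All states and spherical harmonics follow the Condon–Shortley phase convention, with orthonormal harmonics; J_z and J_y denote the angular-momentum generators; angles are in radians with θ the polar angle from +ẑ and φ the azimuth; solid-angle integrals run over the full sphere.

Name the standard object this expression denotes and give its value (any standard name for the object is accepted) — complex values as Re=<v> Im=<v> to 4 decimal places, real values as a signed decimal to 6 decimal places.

This is a Clebsch–Gordan (vector-coupling) coefficient.
triangle: 0!×2!×5!/8! = 240/40320
(j±m)!: 1!×1!×2!×3!×3!×4! = 1728
prefactor² = (2J+1)×Δ×N² = 576/7
  k=0: +1/(0!×0!×1!×2!×1!×3!) = 1/12
Σ = 1/12  ⇒  CG² = 576/7×(1/12)² = 4/7
CG = +√(4/7) = +0.755929

Clebsch–Gordan coefficient, +√(4/7) ≈ +0.755929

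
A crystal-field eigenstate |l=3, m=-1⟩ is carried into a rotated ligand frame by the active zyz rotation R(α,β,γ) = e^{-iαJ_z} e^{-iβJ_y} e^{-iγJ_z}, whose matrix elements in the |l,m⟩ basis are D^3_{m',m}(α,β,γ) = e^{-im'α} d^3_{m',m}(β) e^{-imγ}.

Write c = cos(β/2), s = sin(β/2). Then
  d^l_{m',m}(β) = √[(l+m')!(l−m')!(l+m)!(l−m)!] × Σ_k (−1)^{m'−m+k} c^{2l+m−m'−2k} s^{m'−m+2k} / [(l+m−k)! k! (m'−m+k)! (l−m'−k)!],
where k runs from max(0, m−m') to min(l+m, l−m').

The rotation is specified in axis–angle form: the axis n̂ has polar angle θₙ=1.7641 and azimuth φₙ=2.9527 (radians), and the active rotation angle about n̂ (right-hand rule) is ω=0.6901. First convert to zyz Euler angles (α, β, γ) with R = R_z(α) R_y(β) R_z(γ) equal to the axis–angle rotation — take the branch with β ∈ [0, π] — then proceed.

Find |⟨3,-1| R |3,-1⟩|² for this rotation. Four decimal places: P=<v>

Axis–angle → zyz. n̂ = (sinθₙcosφₙ, sinθₙsinφₙ, cosθₙ) = (-0.963919, +0.184274, -0.192102), ω = 0.6901.
R = I cosω + sinω [n̂]ₓ + (1−cosω) n̂n̂ᵀ gives
  R = [+0.983786, +0.081651, +0.159682; -0.162939, +0.778952, +0.605545; -0.074941, -0.621745, +0.779626]
β = atan2(√(R₁₃²+R₂₃²), R₃₃) = 0.676727; α = atan2(R₂₃, R₁₃) mod 2π = 1.312966; γ = atan2(R₃₂, −R₃₁) mod 2π = 4.832344
First d^3_{-1,-1}(β=0.6767), then the phase factors e^{-i(-1)α} and e^{-i(-1)γ}:
c=cos(0.676727/2)=0.943299, s=sin(0.676727/2)=0.331944; N=√[2·24·2·24]=48.000000
Admissible k: 0..2 (factorial args all ≥0)
  k=0: (−1)^0·48.0000/(48)·0.9433^6·0.3319^0 = +0.704525
  k=1: (−1)^1·48.0000/(6)·0.9433^4·0.3319^2 = -0.697938
  k=2: (−1)^2·48.0000/(8)·0.9433^2·0.3319^4 = +0.064820
d^3_{-1,-1}(0.6767) = +0.704525 -0.697938 +0.064820 = +0.071407
|D^3_{-1,-1}|² = |d^3_{-1,-1}(β)|² = (+0.071407)² = 0.005099 (the z-rotation phases have unit modulus)

P=0.0051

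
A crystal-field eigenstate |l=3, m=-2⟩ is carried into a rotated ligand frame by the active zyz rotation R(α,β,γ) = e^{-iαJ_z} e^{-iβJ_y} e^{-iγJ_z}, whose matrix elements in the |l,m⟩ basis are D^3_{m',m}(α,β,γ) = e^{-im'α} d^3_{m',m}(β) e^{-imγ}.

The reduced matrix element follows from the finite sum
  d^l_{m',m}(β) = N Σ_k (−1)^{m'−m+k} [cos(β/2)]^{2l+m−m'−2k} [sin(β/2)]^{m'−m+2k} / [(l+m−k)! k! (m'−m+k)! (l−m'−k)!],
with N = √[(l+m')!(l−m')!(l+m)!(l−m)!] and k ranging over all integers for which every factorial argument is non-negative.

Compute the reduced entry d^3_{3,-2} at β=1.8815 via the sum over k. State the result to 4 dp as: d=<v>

d=-0.4970

d^3_{3,-2}(β=1.8815) via the finite sum:
With c≡cos(β/2)=0.589182 and s≡sin(β/2)=0.808000, N=[720·1·1·120]^{1/2}=293.938769
The bounds max(0,m−m')=0 and min(l+m,l−m')=0 give 1 term
  k=0: (−1)^5·293.9388/(120)·0.5892^1·0.8080^5 = -0.497030
d^3_{3,-2}(1.8815) = -0.497030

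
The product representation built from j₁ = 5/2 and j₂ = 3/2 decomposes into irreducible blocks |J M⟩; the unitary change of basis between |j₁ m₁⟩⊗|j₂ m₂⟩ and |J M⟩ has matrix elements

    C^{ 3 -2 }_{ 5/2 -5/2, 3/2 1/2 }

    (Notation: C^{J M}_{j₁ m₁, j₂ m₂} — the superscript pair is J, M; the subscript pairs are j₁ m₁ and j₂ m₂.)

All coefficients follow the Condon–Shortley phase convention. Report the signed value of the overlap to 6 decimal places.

-0.645497  (= −√(5/12))

√[7·1!4!2!/8! · 0!5!2!1!1!5!] = √(240)
  +(−1)^1/∏(1,0,4,1,0,1)! = -1/24  (running -1/24)
⟨..|..⟩ = √(240)·(-1/24) = -0.645497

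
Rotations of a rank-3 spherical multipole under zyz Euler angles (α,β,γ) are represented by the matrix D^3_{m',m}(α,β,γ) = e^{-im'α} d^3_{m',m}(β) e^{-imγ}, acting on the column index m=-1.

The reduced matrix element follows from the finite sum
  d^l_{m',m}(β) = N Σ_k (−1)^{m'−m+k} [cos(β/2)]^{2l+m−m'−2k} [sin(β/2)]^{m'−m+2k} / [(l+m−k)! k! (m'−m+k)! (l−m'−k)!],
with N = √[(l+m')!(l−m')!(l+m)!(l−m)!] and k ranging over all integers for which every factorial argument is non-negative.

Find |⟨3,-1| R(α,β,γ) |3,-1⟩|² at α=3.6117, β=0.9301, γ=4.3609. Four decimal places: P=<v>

D^3_{-1,-1}(3.6117,0.9301,4.3609) = e^{-i·-1·3.6117}·d^3_{-1,-1}(0.9301)·e^{-i·-1·4.3609}. Compute d first:
Half-angle: c=0.893799, s=0.448467. N=√(2·24·2·24)=48.000000
Admissible k: 0..2 (factorial args all ≥0)
  k=0: (−1)^0·48.0000/(48)·0.8938^6·0.4485^0 = +0.509847
  k=1: (−1)^1·48.0000/(6)·0.8938^4·0.4485^2 = -1.026861
  k=2: (−1)^2·48.0000/(8)·0.8938^2·0.4485^4 = +0.193890
d^3_{-1,-1}(0.9301) = +0.509847 -1.026861 +0.193890 = -0.323124
|D^3_{-1,-1}|² = |d^3_{-1,-1}(β)|² = (-0.323124)² = 0.104409 (the z-rotation phases have unit modulus)

P=0.1044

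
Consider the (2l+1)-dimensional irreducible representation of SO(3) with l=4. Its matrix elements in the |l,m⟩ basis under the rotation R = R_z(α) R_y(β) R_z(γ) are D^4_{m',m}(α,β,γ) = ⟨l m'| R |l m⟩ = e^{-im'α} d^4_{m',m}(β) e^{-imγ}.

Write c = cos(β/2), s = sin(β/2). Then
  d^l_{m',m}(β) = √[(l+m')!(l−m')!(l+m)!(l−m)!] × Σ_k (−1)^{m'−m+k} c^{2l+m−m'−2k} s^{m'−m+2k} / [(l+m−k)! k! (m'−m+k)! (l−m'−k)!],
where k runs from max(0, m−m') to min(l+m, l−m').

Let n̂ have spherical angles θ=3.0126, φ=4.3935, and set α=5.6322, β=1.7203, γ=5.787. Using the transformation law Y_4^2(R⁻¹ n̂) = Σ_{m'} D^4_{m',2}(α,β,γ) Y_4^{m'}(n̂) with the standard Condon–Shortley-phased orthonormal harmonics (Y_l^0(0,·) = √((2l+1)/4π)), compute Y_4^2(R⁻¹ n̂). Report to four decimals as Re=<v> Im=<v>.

Re=-0.1779 Im=-0.1637

Need the full column D^4_{m',2} for m'=−4..4 at α=5.6322, β=1.7203, γ=5.7870.
cos(β/2)=0.652324, sin(β/2)=0.757940
d^4_{-4,2}: single k=6 term ⇒ +0.426890;  D = -0.017401-0.426535i
d^4_{-3,2}: k∈[5..6] ⇒ +0.779382 -0.350730 = +0.428652;  D = +0.245635-0.351292i
d^4_{-2,2}: k∈[4..6] ⇒ +0.896364 -0.968095 +0.108913 = +0.037182;  D = +0.035414-0.011329i
d^4_{-1,2}: k∈[3..5] ⇒ +0.727338 -1.472893 +0.397690 = -0.347865;  D = -0.327790-0.116463i
d^4_{0,2}: k∈[2..4] ⇒ +0.419924 -1.511761 +0.765346 = -0.326490;  D = -0.178494-0.273378i
d^4_{1,2}: k∈[1..3] ⇒ +0.161627 -1.091007 +0.981929 = +0.052549;  D = -0.003810+0.052410i
d^4_{2,2}: k∈[0..2] ⇒ +0.032787 -0.531166 +0.896364 = +0.397985;  D = -0.263484+0.298275i
d^4_{3,2}: k∈[0..1] ⇒ -0.142542 +0.577307 = +0.434765;  D = -0.426418+0.084783i
d^4_{4,2}: single k=0 term ⇒ +0.234222;  D = -0.210422-0.102873i
Y_4^{m'}(θ=3.0126,φ=4.3935) and Σ D·Y over m':
  (-0.0174-0.4265i)·(+0.0000+0.0001i)  (+0.2456-0.3513i)·(-0.0022+0.0015i)  (+0.0354-0.0113i)·(-0.0262-0.0194i)  (-0.3278-0.1165i)·(+0.0735-0.2226i)  (-0.1785-0.2734i)·(+0.7773+0.0000i)  (-0.0038+0.0524i)·(-0.0735-0.2226i)  (-0.2635+0.2983i)·(-0.0262+0.0194i)  (-0.4264+0.0848i)·(+0.0022+0.0015i)  (-0.2104-0.1029i)·(+0.0000-0.0001i)
Y_4^2(R⁻¹ n̂) = -0.177859-0.163726i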